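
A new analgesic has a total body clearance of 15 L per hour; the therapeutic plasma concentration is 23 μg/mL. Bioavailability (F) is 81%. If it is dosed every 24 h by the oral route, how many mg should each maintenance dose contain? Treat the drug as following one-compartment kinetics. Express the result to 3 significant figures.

D = CL × Css × τ / F = 15.00 × 23 × 24 / 0.81 = 10220 mg

10200 mg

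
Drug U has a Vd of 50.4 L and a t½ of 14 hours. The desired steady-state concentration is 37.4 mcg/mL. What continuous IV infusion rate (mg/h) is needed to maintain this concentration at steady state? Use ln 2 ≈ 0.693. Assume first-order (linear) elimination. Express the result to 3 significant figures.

93.3 mg/h

CL = 0.693 × Vd / t½ = 0.693 × 50.40 / 14 = 2.495 L/h
Infusion rate = CL × Css = 2.495 × 37.4 = 93.31 mg/h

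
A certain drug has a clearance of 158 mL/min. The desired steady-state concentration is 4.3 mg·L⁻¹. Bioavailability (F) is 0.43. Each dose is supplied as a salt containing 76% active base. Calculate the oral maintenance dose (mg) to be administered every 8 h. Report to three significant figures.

CL = 158 mL/min = 158 × 0.06 = 9.480 L/h
D = CL × Css × τ / F / S = 9.480 × 4.3 × 8 / 0.43 / 0.76 = 997.9 mg

998 mg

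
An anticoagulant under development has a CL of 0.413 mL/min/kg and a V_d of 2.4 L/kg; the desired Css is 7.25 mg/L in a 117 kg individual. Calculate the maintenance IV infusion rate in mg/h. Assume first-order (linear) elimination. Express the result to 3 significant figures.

CL = 0.413 mL/min/kg × 117 kg = 48.32 mL/min = 48.32 × 60/1000 = 2.899 L/h
Vd does not affect the maintenance rate; only clearance governs steady-state input.
R₀ = 2.899 × 7.25 = 21.02 mg/h

21.0 mg/h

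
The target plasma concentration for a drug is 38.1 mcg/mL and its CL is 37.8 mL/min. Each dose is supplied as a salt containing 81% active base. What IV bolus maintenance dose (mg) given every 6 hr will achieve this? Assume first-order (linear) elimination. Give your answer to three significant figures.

CL = 37.8 mL/min = 37.8 × 0.06 = 2.268 L/h
D = CL × Css × τ / S = 2.268 × 38.1 × 6 / 0.81 = 640.1 mg

640 mg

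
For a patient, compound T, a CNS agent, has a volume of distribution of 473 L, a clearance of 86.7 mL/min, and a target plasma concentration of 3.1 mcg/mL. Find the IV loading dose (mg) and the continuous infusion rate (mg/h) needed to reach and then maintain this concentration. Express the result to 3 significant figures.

(a) 1470 mg; (b) 16.1 mg/h

Loading: fill Vd to C_target → 473.0 L × 3.1 mg/L = 1466 mg
CL = 86.7 mL/min × 60/1000 = 5.202 L/h
Maintenance infusion rate = CL × Css = 5.202 × 3.1 = 16.13 mg/h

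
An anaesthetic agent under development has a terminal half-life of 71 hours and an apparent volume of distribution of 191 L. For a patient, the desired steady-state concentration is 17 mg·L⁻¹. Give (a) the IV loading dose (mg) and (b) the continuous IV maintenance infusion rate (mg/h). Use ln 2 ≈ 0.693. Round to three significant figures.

LD = Vd × C = 191.0 × 17 = 3247 mg
CL = 0.693 × Vd / t½ = 0.693 × 191.0 / 71 = 1.864 L/h
Infusion rate = CL × Css = 1.864 × 17 = 31.69 mg/h

(a) 3250 mg; (b) 31.7 mg/h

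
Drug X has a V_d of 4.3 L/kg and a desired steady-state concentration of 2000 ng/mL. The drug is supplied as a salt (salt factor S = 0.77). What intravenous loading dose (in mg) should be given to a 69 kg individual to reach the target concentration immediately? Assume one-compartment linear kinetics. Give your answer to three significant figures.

Vd(total) = 69 kg × 4.3 L/kg = 296.7 L
C = 2000 ng/mL = 2.000 mg/L
LD = Vd × C / S = 296.7 × 2.000 / 0.77 = 770.6 mg

771 mg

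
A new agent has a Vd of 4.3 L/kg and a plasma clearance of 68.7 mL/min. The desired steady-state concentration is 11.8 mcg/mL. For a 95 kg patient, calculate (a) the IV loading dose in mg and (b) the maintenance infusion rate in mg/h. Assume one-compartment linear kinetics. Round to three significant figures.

Vd(total) = 95 kg × 4.3 L/kg = 408.5 L
Loading dose = Vd × C = 408.5 × 11.8 = 4820 mg
Convert clearance: 68.7 mL/min × 60 min/h ÷ 1000 mL/L = 4.122 L/h
Maintenance infusion rate = CL × Css = 4.122 × 11.8 = 48.64 mg/h

(a) 4820 mg; (b) 48.6 mg/h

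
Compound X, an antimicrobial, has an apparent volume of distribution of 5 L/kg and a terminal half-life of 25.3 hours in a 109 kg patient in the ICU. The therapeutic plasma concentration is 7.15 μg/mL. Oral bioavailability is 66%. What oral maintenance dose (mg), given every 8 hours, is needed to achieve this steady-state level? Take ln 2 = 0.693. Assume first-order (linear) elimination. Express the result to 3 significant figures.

1290 mg

Vd = 5 L/kg × 109 kg = 545.0 L
CL = ln 2 · Vd / t½ = 0.693 × 545.0 / 25.3 = 14.93 L/h
D = CL × Css × τ / F = 14.93 × 7.15 × 8 / 0.66 = 1294 mg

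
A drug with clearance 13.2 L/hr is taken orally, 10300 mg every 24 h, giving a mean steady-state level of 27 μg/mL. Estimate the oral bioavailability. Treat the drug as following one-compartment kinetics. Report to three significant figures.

0.830

F·D/τ = CL·Css at steady state → F = CL·Css·τ / D.
F = 13.2 × 27 × 24 / 10300 = 0.830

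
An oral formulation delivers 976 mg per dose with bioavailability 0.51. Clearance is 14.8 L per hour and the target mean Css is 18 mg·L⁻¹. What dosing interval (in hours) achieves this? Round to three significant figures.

1.87 h

F·D/τ = CL·Css → τ = F·D / (CL·Css).
τ = 0.51 × 976 / (14.8 × 18) = 1.868 h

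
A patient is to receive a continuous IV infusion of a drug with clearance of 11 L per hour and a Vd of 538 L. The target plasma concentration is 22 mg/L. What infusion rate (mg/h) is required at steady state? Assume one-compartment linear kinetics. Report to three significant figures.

Infusion rate = CL · Css = 11.00 L/h × 22 mg/L = 242.0 mg/h

242 mg/h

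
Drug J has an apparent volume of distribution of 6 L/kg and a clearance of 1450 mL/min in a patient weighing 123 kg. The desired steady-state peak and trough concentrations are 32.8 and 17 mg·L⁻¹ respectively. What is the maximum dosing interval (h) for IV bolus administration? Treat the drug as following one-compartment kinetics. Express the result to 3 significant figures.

Vd = 6 L/kg × 123 kg = 738.0 L
CL = 1450 mL/min = 1450 × 0.06 = 87.00 L/h
k = CL / Vd = 87.00 / 738.0 = 0.1179 h⁻¹
Between IV bolus doses, concentration decays as C = C₀·e^(−kτ), so C_peak/C_trough = e^(kτ).
τ_max = ln(C_peak/C_trough) / k = ln(32.8/17) / 0.1179 = 0.6572 / 0.1179 = 5.574 h

5.57 h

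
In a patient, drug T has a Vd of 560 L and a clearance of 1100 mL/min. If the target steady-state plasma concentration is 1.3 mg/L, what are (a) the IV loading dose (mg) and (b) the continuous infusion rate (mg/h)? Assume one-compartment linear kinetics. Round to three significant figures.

Loading: fill Vd to C_target → 560.0 L × 1.3 mg/L = 728.0 mg
CL = 1100 mL/min = 1100 × 0.06 = 66.00 L/h
Maintenance: replace elimination → rate = CL × Css = 66.00 × 1.3 = 85.80 mg/h

(a) 728 mg; (b) 85.8 mg/h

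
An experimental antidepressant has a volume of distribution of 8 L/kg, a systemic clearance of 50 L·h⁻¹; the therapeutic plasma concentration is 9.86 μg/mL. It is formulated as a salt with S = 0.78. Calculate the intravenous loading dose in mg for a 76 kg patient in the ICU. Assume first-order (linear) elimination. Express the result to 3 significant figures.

Total Vd = 8 × 76 = 608.0 L
The loading dose fills Vd to the target concentration.
LD = Vd × C / S = 608.0 × 9.860 / 0.78 = 7686 mg

7690 mg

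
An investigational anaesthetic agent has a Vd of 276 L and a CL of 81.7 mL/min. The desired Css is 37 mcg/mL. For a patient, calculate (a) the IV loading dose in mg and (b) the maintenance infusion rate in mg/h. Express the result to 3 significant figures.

Loading dose = Vd × C = 276.0 × 37 = 10210 mg
Convert clearance: 81.7 mL/min × 60 min/h ÷ 1000 mL/L = 4.902 L/h
Infusion rate = 4.902 L/h × 37 mg/L = 181.4 mg/h

(a) 10200 mg; (b) 181 mg/h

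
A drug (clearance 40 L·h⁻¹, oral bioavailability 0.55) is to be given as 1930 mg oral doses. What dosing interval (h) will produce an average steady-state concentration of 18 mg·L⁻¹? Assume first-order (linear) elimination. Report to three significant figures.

F·D/τ = CL·Css → τ = F·D / (CL·Css).
τ = 0.55 × 1930 / (40 × 18) = 1.474 h

1.47 h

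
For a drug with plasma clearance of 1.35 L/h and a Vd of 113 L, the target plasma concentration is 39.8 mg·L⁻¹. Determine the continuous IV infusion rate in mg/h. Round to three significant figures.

Maintenance depends on clearance, not Vd — rate in must match rate out.
Rate = CL × Css = 1.350 × 39.8 = 53.73 mg/h

53.7 mg/h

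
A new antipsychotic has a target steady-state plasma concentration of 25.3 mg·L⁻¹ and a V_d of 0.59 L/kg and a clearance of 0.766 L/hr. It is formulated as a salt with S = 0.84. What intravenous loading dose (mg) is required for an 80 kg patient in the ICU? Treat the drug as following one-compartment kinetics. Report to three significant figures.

Vd = 0.59 L/kg × 80 kg = 47.20 L
LD = Vd × C / S = 47.20 × 25.30 / 0.84 = 1422 mg

1420 mg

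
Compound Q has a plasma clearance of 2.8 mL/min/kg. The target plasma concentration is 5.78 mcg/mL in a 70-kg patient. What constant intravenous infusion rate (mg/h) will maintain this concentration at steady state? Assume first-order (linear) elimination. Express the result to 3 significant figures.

68.0 mg/h

CL = 2.8 mL/min/kg × 70 kg = 196.0 mL/min = 196.0 × 60/1000 = 11.76 L/h
At steady state, infusion rate equals elimination rate: rate in = CL × Css.
R₀ = 11.76 × 5.78 = 67.97 mg/h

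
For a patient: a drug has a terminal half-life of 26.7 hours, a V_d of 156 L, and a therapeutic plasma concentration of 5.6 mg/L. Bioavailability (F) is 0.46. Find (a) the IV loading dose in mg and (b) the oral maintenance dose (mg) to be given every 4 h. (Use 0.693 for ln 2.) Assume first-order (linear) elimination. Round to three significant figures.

(a) 874 mg; (b) 197 mg

LD = Vd × C = 156.0 × 5.6 = 873.6 mg
CL = 0.693 × Vd / t½ = 0.693 × 156.0 / 26.7 = 4.049 L/h
D = CL × Css × τ / F = 4.049 × 5.6 × 4 / 0.46 = 197.2 mg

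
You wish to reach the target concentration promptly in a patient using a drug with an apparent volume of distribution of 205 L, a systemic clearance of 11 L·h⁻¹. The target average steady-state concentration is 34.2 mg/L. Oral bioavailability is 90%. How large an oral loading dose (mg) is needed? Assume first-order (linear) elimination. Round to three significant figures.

7790 mg

LD = Vd × C / F = 205.0 × 34.20 / 0.9 = 7790 mg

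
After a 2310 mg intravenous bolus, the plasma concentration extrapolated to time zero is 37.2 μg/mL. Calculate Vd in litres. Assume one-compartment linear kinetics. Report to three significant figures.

62.1 L

Immediately after an IV bolus, C₀ = Dose / Vd, so Vd = Dose / C₀.
Vd = 2310 / 37.2 = 62.10 L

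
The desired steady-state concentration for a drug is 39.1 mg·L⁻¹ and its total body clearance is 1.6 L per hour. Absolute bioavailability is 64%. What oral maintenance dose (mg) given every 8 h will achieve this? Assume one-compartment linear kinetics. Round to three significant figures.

D = CL × Css × τ / F = 1.600 × 39.1 × 8 / 0.64 = 782.0 mg

782 mg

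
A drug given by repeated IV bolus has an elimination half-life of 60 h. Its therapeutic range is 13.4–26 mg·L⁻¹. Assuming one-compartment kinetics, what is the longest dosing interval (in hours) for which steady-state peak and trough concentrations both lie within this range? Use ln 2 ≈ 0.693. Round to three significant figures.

k = 0.693 / t½ = 0.693 / 60 = 0.01155 h⁻¹
Between IV bolus doses, concentration decays as C = C₀·e^(−kτ), so C_peak/C_trough = e^(kτ).
τ_max = ln(C_peak/C_trough) / k = ln(26/13.4) / 0.01155 = 0.6628 / 0.01155 = 57.39 h

57.4 h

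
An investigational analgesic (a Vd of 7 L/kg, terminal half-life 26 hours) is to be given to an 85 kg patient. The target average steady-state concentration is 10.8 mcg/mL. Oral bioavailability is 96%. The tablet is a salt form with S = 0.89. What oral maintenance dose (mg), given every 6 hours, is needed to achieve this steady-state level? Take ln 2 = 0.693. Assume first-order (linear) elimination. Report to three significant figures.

1200 mg

Vd(total) = 85 kg × 7 L/kg = 595.0 L
CL = ln 2 · Vd / t½ = 0.693 × 595.0 / 26 = 15.86 L/h
D = CL × Css × τ / F / S = 15.86 × 10.8 × 6 / 0.96 / 0.89 = 1203 mg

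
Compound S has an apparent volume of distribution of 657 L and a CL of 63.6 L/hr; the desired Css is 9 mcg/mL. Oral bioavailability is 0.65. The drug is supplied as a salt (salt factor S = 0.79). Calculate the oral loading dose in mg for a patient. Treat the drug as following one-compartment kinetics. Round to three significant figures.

11500 mg

Loading dose depends on Vd (not clearance): it fills the distribution volume.
LD = Vd × C / F / S = 657.0 × 9.000 / 0.65 / 0.79 = 11520 mg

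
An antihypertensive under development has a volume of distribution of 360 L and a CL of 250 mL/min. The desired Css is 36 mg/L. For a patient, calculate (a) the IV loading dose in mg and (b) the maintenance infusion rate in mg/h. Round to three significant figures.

(a) 13000 mg; (b) 540 mg/h

LD = Vd · C_target = 360.0 × 36 = 12960 mg
Convert clearance: 250 mL/min × 60 min/h ÷ 1000 mL/L = 15.00 L/h
Maintenance infusion rate = CL × Css = 15.00 × 36 = 540.0 mg/h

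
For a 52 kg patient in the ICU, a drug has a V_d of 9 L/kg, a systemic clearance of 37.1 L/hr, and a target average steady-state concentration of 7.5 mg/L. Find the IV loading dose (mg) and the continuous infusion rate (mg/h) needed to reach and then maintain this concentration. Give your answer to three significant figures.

(a) 3510 mg; (b) 278 mg/h

Vd = 9 L/kg × 52 kg = 468.0 L
LD = Vd · C_target = 468.0 × 7.5 = 3510 mg
Maintenance infusion rate = CL × Css = 37.10 × 7.5 = 278.3 mg/h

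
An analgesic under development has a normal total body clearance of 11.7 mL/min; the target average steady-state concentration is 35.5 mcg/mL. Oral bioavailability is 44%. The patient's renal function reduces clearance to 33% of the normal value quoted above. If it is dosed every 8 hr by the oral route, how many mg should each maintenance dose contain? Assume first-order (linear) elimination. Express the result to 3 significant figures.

CL = 11.7 mL/min = 11.7 × 0.06 = 0.7020 L/h
Patient clearance = 0.33 × 0.7020 = 0.2317 L/h
D = CL × Css × τ / F = 0.2317 × 35.5 × 8 / 0.44 = 149.6 mg

150 mg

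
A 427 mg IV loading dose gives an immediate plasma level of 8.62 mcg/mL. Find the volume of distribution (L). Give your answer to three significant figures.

49.5 L

Immediately after an IV bolus, C₀ = Dose / Vd, so Vd = Dose / C₀.
Vd = 427 / 8.62 = 49.54 L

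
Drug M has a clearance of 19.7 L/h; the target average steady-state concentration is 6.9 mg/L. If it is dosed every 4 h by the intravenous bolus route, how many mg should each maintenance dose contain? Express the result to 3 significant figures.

D = CL × Css × τ = 19.70 × 6.9 × 4 = 543.7 mg

544 mg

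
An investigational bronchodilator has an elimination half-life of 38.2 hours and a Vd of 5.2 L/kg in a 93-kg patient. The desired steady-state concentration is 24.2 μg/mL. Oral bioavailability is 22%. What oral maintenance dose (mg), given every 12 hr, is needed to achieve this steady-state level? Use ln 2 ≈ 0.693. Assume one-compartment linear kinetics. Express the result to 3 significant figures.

Vd(total) = 93 kg × 5.2 L/kg = 483.6 L
CL = 0.693 × Vd / t½ = 0.693 × 483.6 / 38.2 = 8.773 L/h
D = CL × Css × τ / F = 8.773 × 24.2 × 12 / 0.22 = 11580 mg

11600 mg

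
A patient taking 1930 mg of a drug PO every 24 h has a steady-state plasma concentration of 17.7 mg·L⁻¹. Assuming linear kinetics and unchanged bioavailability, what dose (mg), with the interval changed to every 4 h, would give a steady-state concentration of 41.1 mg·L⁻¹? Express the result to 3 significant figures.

747 mg

With linear kinetics, Css is proportional to dose rate (D/τ) at fixed clearance.
D₂ = D₁ × (Css,target / Css,current) × (τ₂/τ₁) = 1930 × (41.1/17.7) × (4/24) = 746.9 mg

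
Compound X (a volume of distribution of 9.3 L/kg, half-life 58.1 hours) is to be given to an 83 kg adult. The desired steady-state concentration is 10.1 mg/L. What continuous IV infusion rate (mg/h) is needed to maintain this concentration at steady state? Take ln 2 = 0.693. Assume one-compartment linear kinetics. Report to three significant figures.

Vd = 9.3 L/kg × 83 kg = 771.9 L
CL = ln 2 · Vd / t½ = 0.693 × 771.9 / 58.1 = 9.207 L/h
Infusion rate = CL × Css = 9.207 × 10.1 = 92.99 mg/h

93.0 mg/h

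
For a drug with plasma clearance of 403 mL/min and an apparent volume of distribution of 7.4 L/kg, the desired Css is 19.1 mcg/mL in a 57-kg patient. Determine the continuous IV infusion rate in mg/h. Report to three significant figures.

CL = 403 mL/min = 403 × 0.06 = 24.18 L/h
Maintenance depends on clearance, not Vd — rate in must match rate out.
R₀ = 24.18 × 19.1 = 461.8 mg/h

462 mg/h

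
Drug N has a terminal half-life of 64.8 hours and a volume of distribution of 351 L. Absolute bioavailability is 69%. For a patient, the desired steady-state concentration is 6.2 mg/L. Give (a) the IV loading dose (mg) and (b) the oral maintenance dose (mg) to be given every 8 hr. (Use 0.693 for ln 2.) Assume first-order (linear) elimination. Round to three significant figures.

LD = Vd × C = 351.0 × 6.2 = 2176 mg
CL = 0.693 × Vd / t½ = 0.693 × 351.0 / 64.8 = 3.754 L/h
D = CL × Css × τ / F = 3.754 × 6.2 × 8 / 0.69 = 269.9 mg

(a) 2180 mg; (b) 270 mg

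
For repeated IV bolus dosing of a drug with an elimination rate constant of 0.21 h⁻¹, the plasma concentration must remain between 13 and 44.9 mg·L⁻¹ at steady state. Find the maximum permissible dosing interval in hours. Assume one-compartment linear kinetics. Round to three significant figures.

Between IV bolus doses, concentration decays as C = C₀·e^(−kτ), so C_peak/C_trough = e^(kτ).
τ_max = ln(C_peak/C_trough) / k = ln(44.9/13) / 0.2100 = 1.239 / 0.2100 = 5.900 h

5.90 h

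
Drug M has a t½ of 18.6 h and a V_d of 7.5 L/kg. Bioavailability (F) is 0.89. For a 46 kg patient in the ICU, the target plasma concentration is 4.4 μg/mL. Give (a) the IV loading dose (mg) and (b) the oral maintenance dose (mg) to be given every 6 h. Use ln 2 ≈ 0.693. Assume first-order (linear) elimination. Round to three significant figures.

Vd = 7.5 L/kg × 46 kg = 345.0 L
LD = Vd × C = 345.0 × 4.4 = 1518 mg
CL = 0.693 × Vd / t½ = 0.693 × 345.0 / 18.6 = 12.85 L/h
D = CL × Css × τ / F = 12.85 × 4.4 × 6 / 0.89 = 381.2 mg

(a) 1520 mg; (b) 381 mg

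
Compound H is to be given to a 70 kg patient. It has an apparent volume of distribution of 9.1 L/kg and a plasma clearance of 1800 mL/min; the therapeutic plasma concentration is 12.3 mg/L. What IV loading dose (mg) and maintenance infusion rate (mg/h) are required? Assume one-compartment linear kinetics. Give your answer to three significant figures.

(a) 7840 mg; (b) 1330 mg/h

Total Vd = 9.1 × 70 = 637.0 L
Loading: fill Vd to C_target → 637.0 L × 12.3 mg/L = 7835 mg
Convert clearance: 1800 mL/min × 60 min/h ÷ 1000 mL/L = 108.0 L/h
Infusion rate = 108.0 L/h × 12.3 mg/L = 1328 mg/h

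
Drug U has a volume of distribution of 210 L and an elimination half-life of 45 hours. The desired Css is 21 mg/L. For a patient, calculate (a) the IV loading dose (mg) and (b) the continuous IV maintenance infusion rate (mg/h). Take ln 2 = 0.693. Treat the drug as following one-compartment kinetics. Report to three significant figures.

LD = Vd × C = 210.0 × 21 = 4410 mg
CL = 0.693 × Vd / t½ = 0.693 × 210.0 / 45 = 3.234 L/h
Infusion rate = CL × Css = 3.234 × 21 = 67.91 mg/h

(a) 4410 mg; (b) 67.9 mg/h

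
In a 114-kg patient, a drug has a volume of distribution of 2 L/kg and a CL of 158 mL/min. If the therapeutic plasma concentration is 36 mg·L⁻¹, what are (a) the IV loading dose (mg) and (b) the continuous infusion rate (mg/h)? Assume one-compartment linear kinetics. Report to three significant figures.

(a) 8210 mg; (b) 341 mg/h

Total Vd = 2 × 114 = 228.0 L
LD = Vd · C_target = 228.0 × 36 = 8208 mg
CL = 158 mL/min = 158 × 0.06 = 9.480 L/h
Infusion rate = 9.480 L/h × 36 mg/L = 341.3 mg/h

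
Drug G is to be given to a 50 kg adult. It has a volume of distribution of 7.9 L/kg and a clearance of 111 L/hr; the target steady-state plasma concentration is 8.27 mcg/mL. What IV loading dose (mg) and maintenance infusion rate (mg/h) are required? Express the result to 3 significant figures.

Vd(total) = 50 kg × 7.9 L/kg = 395.0 L
Loading dose = Vd × C = 395.0 × 8.27 = 3267 mg
Maintenance infusion rate = CL × Css = 111.0 × 8.27 = 918.0 mg/h

(a) 3270 mg; (b) 918 mg/h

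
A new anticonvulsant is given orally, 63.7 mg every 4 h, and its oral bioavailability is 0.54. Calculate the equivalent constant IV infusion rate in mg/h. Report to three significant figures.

Equivalent systemic input: infusion rate = F·D/τ.
Rate = 0.54 × 63.7 / 4 = 8.600 mg/h

8.60 mg/h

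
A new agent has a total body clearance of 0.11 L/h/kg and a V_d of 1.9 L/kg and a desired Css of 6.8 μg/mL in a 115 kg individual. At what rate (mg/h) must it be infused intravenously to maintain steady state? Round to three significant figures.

CL = 0.11 L/h/kg × 115 kg = 12.65 L/h
Rate = CL × Css = 12.65 × 6.8 = 86.02 mg/h

86.0 mg/h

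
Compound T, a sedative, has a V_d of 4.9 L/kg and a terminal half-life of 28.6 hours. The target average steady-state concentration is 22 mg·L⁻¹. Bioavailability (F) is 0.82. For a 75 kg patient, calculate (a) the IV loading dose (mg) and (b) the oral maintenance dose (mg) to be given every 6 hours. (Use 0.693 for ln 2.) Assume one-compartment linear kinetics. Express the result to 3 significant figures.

Vd = 4.9 L/kg × 75 kg = 367.5 L
LD = Vd × C = 367.5 × 22 = 8085 mg
CL = 0.693 × Vd / t½ = 0.693 × 367.5 / 28.6 = 8.905 L/h
D = CL × Css × τ / F = 8.905 × 22 × 6 / 0.82 = 1433 mg

(a) 8090 mg; (b) 1430 mg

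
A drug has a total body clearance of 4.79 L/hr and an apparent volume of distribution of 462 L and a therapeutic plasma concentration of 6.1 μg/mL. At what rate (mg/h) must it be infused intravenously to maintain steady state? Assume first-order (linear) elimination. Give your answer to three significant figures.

29.2 mg/h

Rate = CL × Css = 4.790 × 6.1 = 29.22 mg/h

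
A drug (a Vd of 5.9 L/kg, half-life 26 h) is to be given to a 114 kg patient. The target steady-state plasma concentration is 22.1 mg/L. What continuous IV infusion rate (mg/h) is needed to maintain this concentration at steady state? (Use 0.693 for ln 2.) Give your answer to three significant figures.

396 mg/h

Vd = 5.9 L/kg × 114 kg = 672.6 L
CL = 0.693 × Vd / t½ = 0.693 × 672.6 / 26 = 17.93 L/h
Infusion rate = CL × Css = 17.93 × 22.1 = 396.3 mg/h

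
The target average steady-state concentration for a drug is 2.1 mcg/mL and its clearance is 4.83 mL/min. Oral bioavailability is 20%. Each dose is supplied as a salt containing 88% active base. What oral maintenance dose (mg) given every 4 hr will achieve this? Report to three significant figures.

CL = 4.83 mL/min = 4.83 × 0.06 = 0.2898 L/h
D = CL × Css × τ / F / S = 0.2898 × 2.1 × 4 / 0.2 / 0.88 = 13.83 mg

13.8 mg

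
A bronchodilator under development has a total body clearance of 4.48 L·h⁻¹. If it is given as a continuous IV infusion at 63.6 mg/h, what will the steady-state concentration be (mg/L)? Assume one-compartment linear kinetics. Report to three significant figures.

14.2 mg/L

Css = rate / CL = 63.6 / 4.480 = 14.20 mg/L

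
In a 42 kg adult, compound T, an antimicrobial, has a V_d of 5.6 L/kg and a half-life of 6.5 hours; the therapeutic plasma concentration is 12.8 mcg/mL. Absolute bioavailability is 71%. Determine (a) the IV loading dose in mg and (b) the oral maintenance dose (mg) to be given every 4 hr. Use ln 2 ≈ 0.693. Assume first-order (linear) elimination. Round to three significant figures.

(a) 3010 mg; (b) 1810 mg

Total Vd = 5.6 × 42 = 235.2 L
LD = Vd × C = 235.2 × 12.8 = 3011 mg
CL = 0.693 × Vd / t½ = 0.693 × 235.2 / 6.5 = 25.08 L/h
D = CL × Css × τ / F = 25.08 × 12.8 × 4 / 0.71 = 1809 mg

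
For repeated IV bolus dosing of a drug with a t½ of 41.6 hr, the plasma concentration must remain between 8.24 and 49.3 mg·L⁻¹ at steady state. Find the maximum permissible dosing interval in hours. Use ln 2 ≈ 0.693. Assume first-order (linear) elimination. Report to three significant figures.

k = 0.693 / t½ = 0.693 / 41.6 = 0.01666 h⁻¹
Between IV bolus doses, concentration decays as C = C₀·e^(−kτ), so C_peak/C_trough = e^(kτ).
τ_max = ln(C_peak/C_trough) / k = ln(49.3/8.24) / 0.01666 = 1.789 / 0.01666 = 107.4 h

107 h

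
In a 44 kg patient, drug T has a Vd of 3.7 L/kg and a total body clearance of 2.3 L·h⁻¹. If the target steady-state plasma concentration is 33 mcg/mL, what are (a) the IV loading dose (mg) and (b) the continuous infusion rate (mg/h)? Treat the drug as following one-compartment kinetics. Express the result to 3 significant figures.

(a) 5370 mg; (b) 75.9 mg/h

Total Vd = 3.7 × 44 = 162.8 L
Loading dose = Vd × C = 162.8 × 33 = 5372 mg
Maintenance infusion rate = CL × Css = 2.300 × 33 = 75.90 mg/h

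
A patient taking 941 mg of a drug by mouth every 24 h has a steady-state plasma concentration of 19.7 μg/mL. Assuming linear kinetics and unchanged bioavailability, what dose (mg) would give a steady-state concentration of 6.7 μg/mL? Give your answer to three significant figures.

320 mg

With linear kinetics, Css is proportional to dose rate (D/τ) at fixed clearance.
D₂ = D₁ × (Css,target / Css,current) = 941 × 6.7/19.7 = 320.0 mg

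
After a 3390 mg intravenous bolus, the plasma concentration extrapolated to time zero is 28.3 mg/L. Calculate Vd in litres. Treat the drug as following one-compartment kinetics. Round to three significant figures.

Immediately after an IV bolus, C₀ = Dose / Vd, so Vd = Dose / C₀.
Vd = 3390 / 28.3 = 119.8 L

120 L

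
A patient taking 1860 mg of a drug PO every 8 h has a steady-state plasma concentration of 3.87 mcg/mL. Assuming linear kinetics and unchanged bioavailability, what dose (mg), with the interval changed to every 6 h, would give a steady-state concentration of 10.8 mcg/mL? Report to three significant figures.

3890 mg

For first-order elimination, Css ∝ F·D/(CL·τ); F and CL are unchanged, so Css ∝ D/τ.
D₂ = D₁ × (Css,target / Css,current) × (τ₂/τ₁) = 1860 × (10.8/3.87) × (6/8) = 3893 mg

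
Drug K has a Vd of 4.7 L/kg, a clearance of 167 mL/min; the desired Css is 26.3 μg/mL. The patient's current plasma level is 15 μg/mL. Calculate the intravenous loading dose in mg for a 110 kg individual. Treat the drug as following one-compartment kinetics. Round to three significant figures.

5840 mg

Total Vd = 4.7 × 110 = 517.0 L
Loading dose depends on Vd (not clearance): it fills the distribution volume.
Concentration deficit ΔC = 26.3 − 15 = 11.30 mg/L
LD = Vd × ΔC = 517.0 × 11.30 = 5842 mg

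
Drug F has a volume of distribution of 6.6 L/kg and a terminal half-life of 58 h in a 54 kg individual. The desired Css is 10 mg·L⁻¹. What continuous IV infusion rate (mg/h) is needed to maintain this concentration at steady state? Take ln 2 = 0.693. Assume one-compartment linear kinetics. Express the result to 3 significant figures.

Total Vd = 6.6 × 54 = 356.4 L
CL = ln 2 · Vd / t½ = 0.693 × 356.4 / 58 = 4.258 L/h
Infusion rate = CL × Css = 4.258 × 10 = 42.58 mg/h

42.6 mg/h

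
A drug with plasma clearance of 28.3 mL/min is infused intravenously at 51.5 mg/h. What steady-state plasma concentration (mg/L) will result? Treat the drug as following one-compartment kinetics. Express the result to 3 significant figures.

CL = 28.3 mL/min = 28.3 × 0.06 = 1.698 L/h
Css = rate / CL = 51.5 / 1.698 = 30.33 mg/L

30.3 mg/L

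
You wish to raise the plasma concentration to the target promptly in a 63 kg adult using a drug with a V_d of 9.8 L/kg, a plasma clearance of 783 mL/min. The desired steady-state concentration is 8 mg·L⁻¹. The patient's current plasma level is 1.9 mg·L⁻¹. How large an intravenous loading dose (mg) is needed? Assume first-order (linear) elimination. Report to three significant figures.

3770 mg

Vd(total) = 63 kg × 9.8 L/kg = 617.4 L
Concentration deficit ΔC = 8 − 1.9 = 6.100 mg/L
LD = Vd × ΔC = 617.4 × 6.100 = 3766 mg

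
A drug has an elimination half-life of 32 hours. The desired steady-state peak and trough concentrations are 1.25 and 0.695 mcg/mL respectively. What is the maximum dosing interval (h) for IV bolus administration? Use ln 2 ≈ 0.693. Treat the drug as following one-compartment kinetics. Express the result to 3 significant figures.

27.1 h

k = 0.693 / t½ = 0.693 / 32 = 0.02166 h⁻¹
Between IV bolus doses, concentration decays as C = C₀·e^(−kτ), so C_peak/C_trough = e^(kτ).
τ_max = ln(C_peak/C_trough) / k = ln(1.25/0.695) / 0.02166 = 0.5870 / 0.02166 = 27.10 h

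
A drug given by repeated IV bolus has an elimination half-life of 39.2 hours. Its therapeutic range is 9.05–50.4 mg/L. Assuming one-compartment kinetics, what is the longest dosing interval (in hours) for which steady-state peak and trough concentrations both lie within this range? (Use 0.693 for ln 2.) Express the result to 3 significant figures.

97.1 h

k = 0.693 / t½ = 0.693 / 39.2 = 0.01768 h⁻¹
Between IV bolus doses, concentration decays as C = C₀·e^(−kτ), so C_peak/C_trough = e^(kτ).
τ_max = ln(C_peak/C_trough) / k = ln(50.4/9.05) / 0.01768 = 1.717 / 0.01768 = 97.12 h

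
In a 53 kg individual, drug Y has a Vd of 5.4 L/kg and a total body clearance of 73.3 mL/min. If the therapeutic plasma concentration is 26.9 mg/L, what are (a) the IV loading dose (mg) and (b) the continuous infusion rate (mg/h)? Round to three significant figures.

Vd = 5.4 L/kg × 53 kg = 286.2 L
LD = Vd · C_target = 286.2 × 26.9 = 7699 mg
CL = 73.3 mL/min = 73.3 × 0.06 = 4.398 L/h
Maintenance infusion rate = CL × Css = 4.398 × 26.9 = 118.3 mg/h

(a) 7700 mg; (b) 118 mg/h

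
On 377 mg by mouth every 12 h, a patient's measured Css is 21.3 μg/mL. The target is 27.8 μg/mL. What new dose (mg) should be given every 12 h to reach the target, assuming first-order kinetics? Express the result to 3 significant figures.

With linear kinetics, Css is proportional to dose rate (D/τ) at fixed clearance.
D₂ = D₁ × (Css,target / Css,current) = 377 × 27.8/21.3 = 492.0 mg

492 mg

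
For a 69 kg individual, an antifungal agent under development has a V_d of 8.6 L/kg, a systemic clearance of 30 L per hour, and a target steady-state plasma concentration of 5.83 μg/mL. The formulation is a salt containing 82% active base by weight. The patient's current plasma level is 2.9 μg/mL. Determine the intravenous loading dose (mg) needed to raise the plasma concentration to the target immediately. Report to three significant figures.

2120 mg

Total Vd = 8.6 × 69 = 593.4 L
Concentration deficit ΔC = 5.83 − 2.9 = 2.930 mg/L
LD = Vd × ΔC / S = 593.4 × 2.930 / 0.82 = 2120 mg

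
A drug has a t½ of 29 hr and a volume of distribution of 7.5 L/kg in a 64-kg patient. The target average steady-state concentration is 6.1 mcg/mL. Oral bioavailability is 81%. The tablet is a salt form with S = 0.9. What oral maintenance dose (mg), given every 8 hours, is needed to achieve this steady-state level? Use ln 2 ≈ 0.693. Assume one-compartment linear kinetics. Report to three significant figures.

Total Vd = 7.5 × 64 = 480.0 L
k = 0.693/29 = 0.02390 h⁻¹, so CL = k·Vd = 0.02390 × 480.0 = 11.47 L/h
D = CL × Css × τ / F / S = 11.47 × 6.1 × 8 / 0.81 / 0.9 = 767.8 mg

768 mg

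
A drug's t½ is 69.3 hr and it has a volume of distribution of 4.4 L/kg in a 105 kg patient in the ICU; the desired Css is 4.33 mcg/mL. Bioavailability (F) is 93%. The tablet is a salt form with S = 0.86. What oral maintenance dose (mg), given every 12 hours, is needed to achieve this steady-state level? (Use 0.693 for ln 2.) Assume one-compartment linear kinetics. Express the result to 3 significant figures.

300 mg

Total Vd = 4.4 × 105 = 462.0 L
CL = 0.693 × Vd / t½ = 0.693 × 462.0 / 69.3 = 4.620 L/h
D = CL × Css × τ / F / S = 4.620 × 4.33 × 12 / 0.93 / 0.86 = 300.1 mg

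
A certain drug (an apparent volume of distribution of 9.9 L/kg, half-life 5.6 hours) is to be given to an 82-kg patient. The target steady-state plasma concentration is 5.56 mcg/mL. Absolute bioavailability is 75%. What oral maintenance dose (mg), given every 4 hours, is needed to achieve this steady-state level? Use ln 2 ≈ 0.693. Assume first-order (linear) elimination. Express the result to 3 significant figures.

2980 mg

Vd(total) = 82 kg × 9.9 L/kg = 811.8 L
CL = ln 2 · Vd / t½ = 0.693 × 811.8 / 5.6 = 100.5 L/h
D = CL × Css × τ / F = 100.5 × 5.56 × 4 / 0.75 = 2980 mg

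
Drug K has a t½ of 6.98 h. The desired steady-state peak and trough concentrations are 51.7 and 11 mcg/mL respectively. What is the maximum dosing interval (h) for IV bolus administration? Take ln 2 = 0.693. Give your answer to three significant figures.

15.6 h

k = 0.693 / t½ = 0.693 / 6.98 = 0.09928 h⁻¹
Between IV bolus doses, concentration decays as C = C₀·e^(−kτ), so C_peak/C_trough = e^(kτ).
τ_max = ln(C_peak/C_trough) / k = ln(51.7/11) / 0.09928 = 1.548 / 0.09928 = 15.59 h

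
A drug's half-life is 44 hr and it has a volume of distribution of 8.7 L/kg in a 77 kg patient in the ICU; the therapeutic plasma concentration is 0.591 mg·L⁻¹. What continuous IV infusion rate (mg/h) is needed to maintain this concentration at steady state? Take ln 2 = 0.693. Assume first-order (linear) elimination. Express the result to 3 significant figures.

Vd(total) = 77 kg × 8.7 L/kg = 669.9 L
CL = 0.693 × Vd / t½ = 0.693 × 669.9 / 44 = 10.55 L/h
Infusion rate = CL × Css = 10.55 × 0.591 = 6.235 mg/h

6.24 mg/h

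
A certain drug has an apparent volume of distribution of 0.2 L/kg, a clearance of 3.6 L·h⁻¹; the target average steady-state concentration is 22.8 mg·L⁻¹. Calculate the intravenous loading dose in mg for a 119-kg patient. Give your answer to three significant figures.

Vd = 0.2 L/kg × 119 kg = 23.80 L
LD = Vd × C = 23.80 × 22.80 = 542.6 mg

543 mg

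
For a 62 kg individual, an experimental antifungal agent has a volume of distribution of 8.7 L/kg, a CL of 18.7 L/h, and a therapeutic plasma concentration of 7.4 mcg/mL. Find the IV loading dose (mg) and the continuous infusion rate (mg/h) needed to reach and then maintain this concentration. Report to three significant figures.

(a) 3990 mg; (b) 138 mg/h

Vd = 8.7 L/kg × 62 kg = 539.4 L
LD = Vd · C_target = 539.4 × 7.4 = 3992 mg
Maintenance: replace elimination → rate = CL × Css = 18.70 × 7.4 = 138.4 mg/h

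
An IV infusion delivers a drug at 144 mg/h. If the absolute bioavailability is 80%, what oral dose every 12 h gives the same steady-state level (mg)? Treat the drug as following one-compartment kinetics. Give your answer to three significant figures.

To maintain the same Css, the systemic dosing rate must be unchanged: F·D/τ = infusion rate.
D = rate × τ / F = 144 × 12 / 0.8 = 2160 mg

2160 mg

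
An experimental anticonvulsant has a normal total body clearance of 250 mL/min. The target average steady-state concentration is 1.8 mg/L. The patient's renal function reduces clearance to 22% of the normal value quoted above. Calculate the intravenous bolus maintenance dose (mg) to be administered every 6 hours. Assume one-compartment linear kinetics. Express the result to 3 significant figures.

CL = 250 mL/min × 60/1000 = 15.00 L/h
Patient clearance = 0.22 × 15.00 = 3.300 L/h
D = CL × Css × τ = 3.300 × 1.8 × 6 = 35.64 mg

35.6 mg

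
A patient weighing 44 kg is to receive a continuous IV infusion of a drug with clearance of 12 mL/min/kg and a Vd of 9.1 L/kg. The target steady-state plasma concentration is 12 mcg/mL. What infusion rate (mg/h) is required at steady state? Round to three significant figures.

CL = 12 mL/min/kg × 44 kg = 528.0 mL/min = 528.0 × 60/1000 = 31.68 L/h
Infusion rate = CL · Css = 31.68 L/h × 12 mg/L = 380.2 mg/h

380 mg/h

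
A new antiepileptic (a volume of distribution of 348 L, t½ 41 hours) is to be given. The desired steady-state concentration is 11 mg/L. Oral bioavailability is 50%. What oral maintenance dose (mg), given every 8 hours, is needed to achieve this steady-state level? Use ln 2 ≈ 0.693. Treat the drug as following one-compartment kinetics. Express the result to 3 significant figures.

1040 mg

k = 0.693/41 = 0.01690 h⁻¹, so CL = k·Vd = 0.01690 × 348.0 = 5.881 L/h
D = CL × Css × τ / F = 5.881 × 11 × 8 / 0.5 = 1035 mg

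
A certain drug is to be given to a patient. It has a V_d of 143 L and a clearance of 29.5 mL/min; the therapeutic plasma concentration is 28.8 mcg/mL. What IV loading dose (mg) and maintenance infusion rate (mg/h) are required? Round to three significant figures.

(a) 4120 mg; (b) 51.0 mg/h

Loading: fill Vd to C_target → 143.0 L × 28.8 mg/L = 4118 mg
CL = 29.5 mL/min = 29.5 × 0.06 = 1.770 L/h
Maintenance: replace elimination → rate = CL × Css = 1.770 × 28.8 = 50.98 mg/h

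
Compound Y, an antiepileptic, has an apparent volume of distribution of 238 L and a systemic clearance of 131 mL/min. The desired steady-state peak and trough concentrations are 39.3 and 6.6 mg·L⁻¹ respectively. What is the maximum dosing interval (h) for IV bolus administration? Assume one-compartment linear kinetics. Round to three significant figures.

54.0 h

CL = 131 mL/min = 131 × 0.06 = 7.860 L/h
k = CL / Vd = 7.860 / 238.0 = 0.03303 h⁻¹
Between IV bolus doses, concentration decays as C = C₀·e^(−kτ), so C_peak/C_trough = e^(kτ).
τ_max = ln(C_peak/C_trough) / k = ln(39.3/6.6) / 0.03303 = 1.784 / 0.03303 = 54.01 h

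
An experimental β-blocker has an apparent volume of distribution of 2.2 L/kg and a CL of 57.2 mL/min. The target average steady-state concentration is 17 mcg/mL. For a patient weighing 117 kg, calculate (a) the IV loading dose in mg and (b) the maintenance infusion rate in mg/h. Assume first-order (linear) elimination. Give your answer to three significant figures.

Total Vd = 2.2 × 117 = 257.4 L
Loading dose = Vd × C = 257.4 × 17 = 4376 mg
CL = 57.2 mL/min = 57.2 × 0.06 = 3.432 L/h
Maintenance infusion rate = CL × Css = 3.432 × 17 = 58.34 mg/h

(a) 4380 mg; (b) 58.3 mg/h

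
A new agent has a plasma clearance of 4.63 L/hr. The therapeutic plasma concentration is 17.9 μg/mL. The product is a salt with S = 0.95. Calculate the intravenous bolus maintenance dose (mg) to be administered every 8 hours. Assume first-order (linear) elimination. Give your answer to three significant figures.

D = CL × Css × τ / S = 4.630 × 17.9 × 8 / 0.95 = 697.9 mg

698 mg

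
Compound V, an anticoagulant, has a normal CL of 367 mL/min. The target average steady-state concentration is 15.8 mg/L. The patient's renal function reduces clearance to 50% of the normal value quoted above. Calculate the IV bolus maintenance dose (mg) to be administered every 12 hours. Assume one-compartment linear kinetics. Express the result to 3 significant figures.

2090 mg

Convert clearance: 367 mL/min × 60 min/h ÷ 1000 mL/L = 22.02 L/h
Patient clearance = 0.5 × 22.02 = 11.01 L/h
D = CL × Css × τ = 11.01 × 15.8 × 12 = 2087 mg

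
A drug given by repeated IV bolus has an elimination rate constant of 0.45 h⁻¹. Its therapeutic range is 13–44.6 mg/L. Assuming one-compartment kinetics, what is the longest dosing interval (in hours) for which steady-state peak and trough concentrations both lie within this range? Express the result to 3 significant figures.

Between IV bolus doses, concentration decays as C = C₀·e^(−kτ), so C_peak/C_trough = e^(kτ).
τ_max = ln(C_peak/C_trough) / k = ln(44.6/13) / 0.4500 = 1.233 / 0.4500 = 2.740 h

2.74 h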